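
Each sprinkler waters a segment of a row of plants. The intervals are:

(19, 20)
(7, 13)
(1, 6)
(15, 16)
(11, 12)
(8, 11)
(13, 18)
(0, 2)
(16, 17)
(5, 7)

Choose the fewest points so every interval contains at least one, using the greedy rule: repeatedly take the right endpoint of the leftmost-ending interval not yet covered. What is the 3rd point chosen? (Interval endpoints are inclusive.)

Process intervals by earliest right end; each time one isn't hit yet, stab at its right endpoint.
By right end: [0,2]  [1,6]  [5,7]  [8,11]  [11,12]  [7,13]  [15,16]  [16,17]  [13,18]  [19,20]
[0,2] uncovered → point at 2; [5,7] uncovered → point at 7; [8,11] uncovered → point at 11; [15,16] uncovered → point at 16; [19,20] uncovered → point at 20.
Points: 2, 7, 11, 16, 20 (5 total).

11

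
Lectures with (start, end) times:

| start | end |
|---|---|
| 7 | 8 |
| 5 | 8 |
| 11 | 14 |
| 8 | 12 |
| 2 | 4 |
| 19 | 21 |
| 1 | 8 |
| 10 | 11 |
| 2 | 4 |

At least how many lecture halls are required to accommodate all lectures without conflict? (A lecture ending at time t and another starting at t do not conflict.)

Events (time:±→running): 1:+→1 2:+→2 2:+→3 … peak 3.

3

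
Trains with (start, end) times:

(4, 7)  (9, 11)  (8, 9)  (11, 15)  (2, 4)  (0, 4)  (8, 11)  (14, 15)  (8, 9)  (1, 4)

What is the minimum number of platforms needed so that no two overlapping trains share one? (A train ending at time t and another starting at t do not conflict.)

3

The answer is the maximum number of intervals overlapping at any instant.
starts: [0, 1, 2, 4, 8, 8, 8, 9, 11, 14]
ends:   [4, 4, 4, 7, 9, 9, 11, 11, 15, 15]
s0→1 s1→2 s2→3  — peak 3.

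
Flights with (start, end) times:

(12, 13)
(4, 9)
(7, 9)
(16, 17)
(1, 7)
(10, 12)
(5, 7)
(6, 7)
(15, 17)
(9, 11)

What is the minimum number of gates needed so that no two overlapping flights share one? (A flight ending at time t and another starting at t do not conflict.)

starts: [1, 4, 5, 6, 7, 9, 10, 12, 15, 16]
ends:   [7, 7, 7, 9, 9, 11, 12, 13, 17, 17]
s1→1 s4→2 s5→3 s6→4  — peak 4.

4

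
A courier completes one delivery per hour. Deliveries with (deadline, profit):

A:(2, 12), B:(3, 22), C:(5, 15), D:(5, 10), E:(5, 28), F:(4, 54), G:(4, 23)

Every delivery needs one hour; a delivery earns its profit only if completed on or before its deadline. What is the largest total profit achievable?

142

Profit order: F=54 E=28 G=23 B=22 C=15 A=12 D=10
Assign: F→slot 4, E→slot 5, G→slot 3, B→slot 2, C→slot 1, A skipped, D skipped.
Slots: [1:C] [2:B] [3:G] [4:F] [5:E]
Profit = 15 + 22 + 23 + 54 + 28 = 142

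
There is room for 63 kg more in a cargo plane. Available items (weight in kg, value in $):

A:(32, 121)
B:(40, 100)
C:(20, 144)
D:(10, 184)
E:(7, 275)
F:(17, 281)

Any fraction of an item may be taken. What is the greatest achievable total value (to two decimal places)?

Greedy by value/weight ratio, highest first.
Ratios (sorted): E 39.29, D 18.40, F 16.53, C 7.20, A 3.78, B 2.50
take E (7 @ 275); take D (10 @ 184); take F (17 @ 281); take C (20 @ 144); take 9/32 of A → 34.03. Capacity used 63/63.
Total value = 918.03

918.03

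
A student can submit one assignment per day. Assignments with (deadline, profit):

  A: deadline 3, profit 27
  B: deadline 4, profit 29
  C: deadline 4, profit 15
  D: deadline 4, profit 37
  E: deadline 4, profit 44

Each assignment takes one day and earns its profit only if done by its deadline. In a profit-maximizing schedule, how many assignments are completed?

4

Profit order: E=44 D=37 B=29 A=27 C=15
Assign: E→slot 4, D→slot 3, B→slot 2, A→slot 1, C skipped.
Slots: [1:A] [2:B] [3:D] [4:E]
4 of 5 scheduled.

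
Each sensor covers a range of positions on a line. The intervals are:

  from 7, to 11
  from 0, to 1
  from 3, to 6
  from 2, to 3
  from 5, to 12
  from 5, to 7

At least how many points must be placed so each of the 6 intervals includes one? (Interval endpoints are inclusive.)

Process intervals by earliest right end; each time one isn't hit yet, stab at its right endpoint.
By right end: [0,1]  [2,3]  [3,6]  [5,7]  [7,11]  [5,12]
[0,1] uncovered → point at 1; [2,3] uncovered → point at 3; [5,7] uncovered → point at 7.
Points: 1, 3, 7 (3 total).

3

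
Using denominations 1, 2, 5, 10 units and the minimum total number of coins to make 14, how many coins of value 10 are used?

14 − 1×10→4 − 2×2→0
Count of 10: 1

1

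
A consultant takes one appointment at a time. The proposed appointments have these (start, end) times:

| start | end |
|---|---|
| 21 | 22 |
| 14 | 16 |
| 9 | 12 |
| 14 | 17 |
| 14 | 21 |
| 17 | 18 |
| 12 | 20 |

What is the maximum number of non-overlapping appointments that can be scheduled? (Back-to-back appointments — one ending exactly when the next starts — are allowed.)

4

Greedy by earliest finish: after sorting by end time, pick each interval compatible with the last pick.
Sorted by end: (9,12)  (14,16)  (14,17)  (17,18)  (12,20)  (14,21)  (21,22)
take (9,12); take (14,16); skip (14,17); take (17,18); take (21,22).
Selected 4 appointments.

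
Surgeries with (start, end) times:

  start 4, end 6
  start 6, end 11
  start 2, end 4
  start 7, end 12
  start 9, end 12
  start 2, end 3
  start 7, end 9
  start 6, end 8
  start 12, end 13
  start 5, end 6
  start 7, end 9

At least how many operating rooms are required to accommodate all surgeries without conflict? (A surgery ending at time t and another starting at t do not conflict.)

The answer is the maximum number of intervals overlapping at any instant.
starts: [2, 2, 4, 5, 6, 6, 7, 7, 7, 9, 12]
ends:   [3, 4, 6, 6, 8, 9, 9, 11, 12, 12, 13]
s2→1 s2→2 e3→1 e4→0 s4→1 s5→2 e6→1 e6→0 s6→1 s6→2 s7→3 s7→4 s7→5  — peak 5.

5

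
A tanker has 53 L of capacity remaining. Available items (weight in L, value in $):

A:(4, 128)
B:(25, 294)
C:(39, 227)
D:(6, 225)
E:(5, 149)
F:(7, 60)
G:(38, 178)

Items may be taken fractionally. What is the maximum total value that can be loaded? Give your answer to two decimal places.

Greedy by value/weight ratio, highest first.
Order: D (225/6=37.50) > A (128/4=32.00) > E (149/5=29.80) > B (294/25=11.76) > F (60/7=8.57) > C (227/39=5.82) > G (178/38=4.68)
Fill: take D (6 @ 225) → take A (4 @ 128) → take E (5 @ 149) → take B (25 @ 294) → take F (7 @ 60) → take 6/39 of C → 34.92; 53/53 used.
Total value = 890.92

890.92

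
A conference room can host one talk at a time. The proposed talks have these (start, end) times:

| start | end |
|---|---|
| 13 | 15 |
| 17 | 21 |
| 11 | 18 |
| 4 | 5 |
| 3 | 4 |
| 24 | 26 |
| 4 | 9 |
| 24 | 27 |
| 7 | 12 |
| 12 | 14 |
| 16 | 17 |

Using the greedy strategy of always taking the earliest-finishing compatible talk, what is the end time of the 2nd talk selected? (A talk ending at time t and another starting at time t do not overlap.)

Sort by end time and greedily take each interval whose start is ≥ the last chosen end.
Sorted by end: (3,4)  (4,5)  (4,9)  (7,12)  (12,14)  (13,15)  (16,17)  (11,18)  (17,21)  (24,26)  (24,27)
take (3,4); take (4,5); take (7,12); take (12,14); take (16,17); skip (11,18); take (17,21); take (24,26).
Selected: (3,4) (4,5) (7,12) (12,14) (16,17) (17,21) (24,26)

5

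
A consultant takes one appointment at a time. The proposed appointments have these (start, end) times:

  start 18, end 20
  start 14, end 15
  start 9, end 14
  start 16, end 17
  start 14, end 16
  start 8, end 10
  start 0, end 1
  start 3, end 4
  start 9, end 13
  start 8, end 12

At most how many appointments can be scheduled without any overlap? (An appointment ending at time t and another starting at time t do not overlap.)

6

Greedy by earliest finish: after sorting by end time, pick each interval compatible with the last pick.
By end time: (0,1), (3,4), (8,10), (8,12), (9,13), (9,14), (14,15), (14,16), (16,17), (18,20).
Pick (0,1); next start ≥ 1 → (3,4); next start ≥ 4 → (8,10); next start ≥ 10 → (14,15); next start ≥ 15 → (16,17); next start ≥ 17 → (18,20).
Selected 6 appointments.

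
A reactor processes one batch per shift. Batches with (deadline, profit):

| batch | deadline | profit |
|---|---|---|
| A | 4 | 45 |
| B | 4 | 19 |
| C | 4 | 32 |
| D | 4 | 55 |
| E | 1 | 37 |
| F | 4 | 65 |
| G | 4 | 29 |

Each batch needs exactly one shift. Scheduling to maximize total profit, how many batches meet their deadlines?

By profit: F(d4,65), D(d4,55), A(d4,45), E(d1,37), C(d4,32), G(d4,29), B(d4,19)
F→slot 4; D→slot 3; A→slot 2; E→slot 1; C skipped; G skipped; B skipped.
4 of 7 scheduled.

4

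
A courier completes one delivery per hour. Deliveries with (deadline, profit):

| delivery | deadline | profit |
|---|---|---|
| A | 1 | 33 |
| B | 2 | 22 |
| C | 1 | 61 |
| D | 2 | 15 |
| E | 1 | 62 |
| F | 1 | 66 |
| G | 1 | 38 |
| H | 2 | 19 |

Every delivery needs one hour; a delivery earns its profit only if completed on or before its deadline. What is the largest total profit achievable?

88

Take jobs in profit order; each goes to the latest open slot no later than its deadline.
Profit order: F=66 E=62 C=61 G=38 A=33 B=22 H=19 D=15
Assign: F→slot 1, E skipped, C skipped, G skipped, A skipped, B→slot 2, H skipped, D skipped.
Slots: [1:F] [2:B]
Profit = 66 + 22 = 88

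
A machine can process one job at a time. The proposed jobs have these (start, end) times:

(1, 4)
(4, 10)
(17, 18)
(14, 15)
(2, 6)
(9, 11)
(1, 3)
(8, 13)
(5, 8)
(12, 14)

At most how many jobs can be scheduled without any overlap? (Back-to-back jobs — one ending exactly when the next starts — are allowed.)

6

Order by finish time; keep every interval that doesn't clash with the previous kept one.
By end time: (1,3), (1,4), (2,6), (5,8), (4,10), (9,11), (8,13), (12,14), (14,15), (17,18).
Pick (1,3); next start ≥ 3 → (5,8); next start ≥ 8 → (9,11); next start ≥ 11 → (12,14); next start ≥ 14 → (14,15); next start ≥ 15 → (17,18).
Selected 6 jobs.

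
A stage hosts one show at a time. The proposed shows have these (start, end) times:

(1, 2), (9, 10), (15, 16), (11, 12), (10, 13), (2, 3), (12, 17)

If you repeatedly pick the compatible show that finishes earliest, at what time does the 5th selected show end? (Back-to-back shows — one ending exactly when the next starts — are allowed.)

Sorted by end: (1,2)  (2,3)  (9,10)  (11,12)  (10,13)  (15,16)  (12,17)
take (1,2); take (2,3); take (9,10); take (11,12); take (15,16).
Selected: (1,2) (2,3) (9,10) (11,12) (15,16)

16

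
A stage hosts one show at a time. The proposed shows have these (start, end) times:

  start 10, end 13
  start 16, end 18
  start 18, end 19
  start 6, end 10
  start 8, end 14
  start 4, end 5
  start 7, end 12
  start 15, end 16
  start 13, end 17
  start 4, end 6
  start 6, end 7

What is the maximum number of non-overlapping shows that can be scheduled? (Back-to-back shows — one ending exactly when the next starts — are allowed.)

Greedy by earliest finish: after sorting by end time, pick each interval compatible with the last pick.
Sorted by end: (4,5)  (4,6)  (6,7)  (6,10)  (7,12)  (10,13)  (8,14)  (15,16)  (13,17)  (16,18)  (18,19)
take (4,5); take (6,7); take (7,12); take (15,16); take (16,18); take (18,19).
Selected 6 shows.

6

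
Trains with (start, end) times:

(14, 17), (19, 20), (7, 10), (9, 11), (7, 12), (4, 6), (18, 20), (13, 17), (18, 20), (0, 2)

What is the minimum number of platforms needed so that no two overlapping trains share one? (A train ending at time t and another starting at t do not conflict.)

3

Events (time:±→running): 0:+→1 2:-→0 4:+→1 6:-→0 7:+→1 7:+→2 9:+→3 … peak 3.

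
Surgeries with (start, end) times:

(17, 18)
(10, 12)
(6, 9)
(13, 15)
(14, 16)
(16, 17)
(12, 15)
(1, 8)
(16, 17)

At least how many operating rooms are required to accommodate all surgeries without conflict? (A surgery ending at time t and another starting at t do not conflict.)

Count concurrent intervals with a sweep; the peak is the room count.
Events (time:±→running): 1:+→1 6:+→2 8:-→1 9:-→0 10:+→1 12:-→0 12:+→1 13:+→2 14:+→3 … peak 3.

3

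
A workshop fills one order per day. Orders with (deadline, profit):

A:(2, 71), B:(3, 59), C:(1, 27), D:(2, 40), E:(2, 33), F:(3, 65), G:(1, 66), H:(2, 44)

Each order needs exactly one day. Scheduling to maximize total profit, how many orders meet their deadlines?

Sort by profit descending; place each in the latest free slot ≤ its deadline.
Profit order: A=71 G=66 F=65 B=59 H=44 D=40 E=33 C=27
Assign: A→slot 2, G→slot 1, F→slot 3, B skipped, H skipped, D skipped, E skipped, C skipped.
Slots: [1:G] [2:A] [3:F]
3 of 8 scheduled.

3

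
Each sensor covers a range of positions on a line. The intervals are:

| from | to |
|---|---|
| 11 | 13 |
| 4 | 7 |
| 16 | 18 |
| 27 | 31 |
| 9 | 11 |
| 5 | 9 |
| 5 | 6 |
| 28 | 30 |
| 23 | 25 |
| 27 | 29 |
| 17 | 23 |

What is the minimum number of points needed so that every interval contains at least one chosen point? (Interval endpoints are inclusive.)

Sorted: [5,6] [4,7] [5,9] [9,11] [11,13] [16,18] [17,23] [23,25] [27,29] [28,30] [27,31]
{[5,6],[4,7],[5,9]} hit by 6; {[9,11],[11,13]} hit by 11; {[16,18],[17,23]} hit by 18; {[23,25]} hit by 25; {[27,29],[28,30],[27,31]} hit by 29.
Points: 6, 11, 18, 25, 29 (5 total).

5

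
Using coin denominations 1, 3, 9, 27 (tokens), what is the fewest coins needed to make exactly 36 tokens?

2

Use the largest denomination that fits, subtract, and repeat.
36 − 1×27→9 − 1×9→0
Total coins = 1 + 1 = 2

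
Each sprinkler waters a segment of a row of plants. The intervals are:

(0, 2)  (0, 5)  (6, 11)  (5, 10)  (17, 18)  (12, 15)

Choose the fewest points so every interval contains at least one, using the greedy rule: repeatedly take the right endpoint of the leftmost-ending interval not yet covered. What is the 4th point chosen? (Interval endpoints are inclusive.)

By right end: [0,2]  [0,5]  [5,10]  [6,11]  [12,15]  [17,18]
[0,2] uncovered → point at 2; [5,10] uncovered → point at 10; [12,15] uncovered → point at 15; [17,18] uncovered → point at 18.
Points: 2, 10, 15, 18 (4 total).

18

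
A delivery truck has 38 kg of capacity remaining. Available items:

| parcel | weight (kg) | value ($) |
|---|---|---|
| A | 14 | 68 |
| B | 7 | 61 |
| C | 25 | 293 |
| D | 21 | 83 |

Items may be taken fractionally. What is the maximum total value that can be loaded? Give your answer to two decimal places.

383.14

Greedy by value/weight ratio, highest first.
Ratios (sorted): C 11.72, B 8.71, A 4.86, D 3.95
take C (25 @ 293); take B (7 @ 61); take 6/14 of A → 29.14. Capacity used 38/38.
Total value = 383.14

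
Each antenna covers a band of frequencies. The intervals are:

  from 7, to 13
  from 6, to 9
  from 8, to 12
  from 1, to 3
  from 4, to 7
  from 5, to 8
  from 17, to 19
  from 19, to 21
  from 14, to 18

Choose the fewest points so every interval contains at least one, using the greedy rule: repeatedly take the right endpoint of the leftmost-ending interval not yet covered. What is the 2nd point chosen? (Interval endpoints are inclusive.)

By right end: [1,3]  [4,7]  [5,8]  [6,9]  [8,12]  [7,13]  [14,18]  [17,19]  [19,21]
[1,3] uncovered → point at 3; [4,7] uncovered → point at 7; [8,12] uncovered → point at 12; [14,18] uncovered → point at 18; [19,21] uncovered → point at 21.
Points: 3, 7, 12, 18, 21 (5 total).

7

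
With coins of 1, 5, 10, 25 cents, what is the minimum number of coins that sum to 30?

2

Greedy: take as many of the largest coin as possible, then repeat with the remainder.
30 − 1×25→5 − 1×5→0
Total coins = 1 + 1 = 2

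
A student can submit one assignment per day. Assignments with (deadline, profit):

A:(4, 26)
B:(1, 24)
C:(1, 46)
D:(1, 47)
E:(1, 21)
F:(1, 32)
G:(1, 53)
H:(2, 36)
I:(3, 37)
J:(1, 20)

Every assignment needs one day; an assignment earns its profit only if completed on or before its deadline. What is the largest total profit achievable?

152

Sort by profit descending; place each in the latest free slot ≤ its deadline.
Profit order: G=53 D=47 C=46 I=37 H=36 F=32 A=26 B=24 E=21 J=20
Assign: G→slot 1, D skipped, C skipped, I→slot 3, H→slot 2, F skipped, A→slot 4, B skipped, E skipped, J skipped.
Slots: [1:G] [2:H] [3:I] [4:A]
Profit = 53 + 36 + 37 + 26 = 152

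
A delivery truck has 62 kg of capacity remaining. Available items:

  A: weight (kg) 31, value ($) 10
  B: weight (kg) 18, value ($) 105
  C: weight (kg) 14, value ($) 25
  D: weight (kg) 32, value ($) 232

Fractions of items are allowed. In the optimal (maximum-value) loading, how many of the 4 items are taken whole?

Greedy by value/weight ratio, highest first.
Ratios (sorted): D 7.25, B 5.83, C 1.79, A 0.32
take D (32 @ 232); take B (18 @ 105); take 12/14 of C → 21.43. Capacity used 62/62.
2 item(s) taken whole; one partial (take 12/14 of C).

2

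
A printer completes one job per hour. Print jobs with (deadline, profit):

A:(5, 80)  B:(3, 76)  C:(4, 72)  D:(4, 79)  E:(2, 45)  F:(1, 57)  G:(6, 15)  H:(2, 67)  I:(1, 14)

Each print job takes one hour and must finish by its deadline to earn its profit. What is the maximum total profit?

Take jobs in profit order; each goes to the latest open slot no later than its deadline.
Profit order: A=80 D=79 B=76 C=72 H=67 F=57 E=45 G=15 I=14
Assign: A→slot 5, D→slot 4, B→slot 3, C→slot 2, H→slot 1, F skipped, E skipped, G→slot 6, I skipped.
Slots: [1:H] [2:C] [3:B] [4:D] [5:A] [6:G]
Profit = 67 + 72 + 76 + 79 + 80 + 15 = 389

389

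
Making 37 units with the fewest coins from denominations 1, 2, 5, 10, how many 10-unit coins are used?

3

Use the largest denomination that fits, subtract, and repeat.
37 = 3×10 + 1×5 + 1×2
Count of 10: 3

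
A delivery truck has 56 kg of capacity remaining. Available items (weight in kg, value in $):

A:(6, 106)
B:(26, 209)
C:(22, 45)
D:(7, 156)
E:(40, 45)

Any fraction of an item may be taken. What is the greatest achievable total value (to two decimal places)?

Ratios (sorted): D 22.29, A 17.67, B 8.04, C 2.05, E 1.12
take D (7 @ 156); take A (6 @ 106); take B (26 @ 209); take 17/22 of C → 34.77. Capacity used 56/56.
Total value = 505.77

505.77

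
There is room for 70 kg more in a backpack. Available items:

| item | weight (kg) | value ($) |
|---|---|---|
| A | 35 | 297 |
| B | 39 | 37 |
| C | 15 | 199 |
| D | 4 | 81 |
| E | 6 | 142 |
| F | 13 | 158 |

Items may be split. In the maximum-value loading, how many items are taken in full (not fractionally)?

Greedy by value/weight ratio, highest first.
Ratios (sorted): E 23.67, D 20.25, C 13.27, F 12.15, A 8.49, B 0.95
take E (6 @ 142); take D (4 @ 81); take C (15 @ 199); take F (13 @ 158); take 32/35 of A → 271.54. Capacity used 70/70.
4 item(s) taken whole; one partial (take 32/35 of A).

4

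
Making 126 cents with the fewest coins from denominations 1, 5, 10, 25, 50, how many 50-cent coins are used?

126 = 2×50 + 1×25 + 1×1
Count of 50: 2

2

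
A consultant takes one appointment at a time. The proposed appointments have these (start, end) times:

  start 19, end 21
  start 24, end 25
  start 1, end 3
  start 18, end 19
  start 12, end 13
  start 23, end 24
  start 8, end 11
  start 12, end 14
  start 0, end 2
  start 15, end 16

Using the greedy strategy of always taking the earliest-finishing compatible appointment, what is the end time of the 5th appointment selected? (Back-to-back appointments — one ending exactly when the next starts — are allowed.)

Sort by end time and greedily take each interval whose start is ≥ the last chosen end.
By end time: (0,2), (1,3), (8,11), (12,13), (12,14), (15,16), (18,19), (19,21), (23,24), (24,25).
Pick (0,2); next start ≥ 2 → (8,11); next start ≥ 11 → (12,13); next start ≥ 13 → (15,16); next start ≥ 16 → (18,19); next start ≥ 19 → (19,21); next start ≥ 21 → (23,24); next start ≥ 24 → (24,25).
Selected: (0,2) (8,11) (12,13) (15,16) (18,19) (19,21) (23,24) (24,25)

19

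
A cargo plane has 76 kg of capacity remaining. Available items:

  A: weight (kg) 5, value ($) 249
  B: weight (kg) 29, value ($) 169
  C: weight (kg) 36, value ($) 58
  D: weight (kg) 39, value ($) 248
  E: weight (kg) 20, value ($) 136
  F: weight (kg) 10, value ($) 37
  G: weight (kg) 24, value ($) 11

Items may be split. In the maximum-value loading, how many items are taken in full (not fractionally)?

3

Greedy by value/weight ratio, highest first.
Ratios (sorted): A 49.80, E 6.80, D 6.36, B 5.83, F 3.70, C 1.61, G 0.46
take A (5 @ 249); take E (20 @ 136); take D (39 @ 248); take 12/29 of B → 69.93. Capacity used 76/76.
3 item(s) taken whole; one partial (take 12/29 of B).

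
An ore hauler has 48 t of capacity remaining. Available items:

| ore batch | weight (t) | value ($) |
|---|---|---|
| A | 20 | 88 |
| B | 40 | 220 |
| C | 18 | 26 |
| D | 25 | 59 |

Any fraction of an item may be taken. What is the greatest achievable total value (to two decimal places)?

255.20

Sort by value per unit weight and fill in that order.
Order: B (220/40=5.50) > A (88/20=4.40) > D (59/25=2.36) > C (26/18=1.44)
Fill: take B (40 @ 220) → take 8/20 of A → 35.20; 48/48 used.
Total value = 255.20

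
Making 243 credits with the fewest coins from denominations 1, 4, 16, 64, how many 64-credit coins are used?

Use the largest denomination that fits, subtract, and repeat.
243 − 3×64→51 − 3×16→3 − 3×1→0
Count of 64: 3

3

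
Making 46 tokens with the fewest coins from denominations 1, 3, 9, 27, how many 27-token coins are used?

46 − 1×27→19 − 2×9→1 − 1×1→0
Count of 27: 1

1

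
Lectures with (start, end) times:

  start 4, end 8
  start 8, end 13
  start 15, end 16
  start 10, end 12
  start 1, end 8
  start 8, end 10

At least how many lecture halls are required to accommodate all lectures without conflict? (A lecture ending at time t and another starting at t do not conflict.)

The answer is the maximum number of intervals overlapping at any instant.
Events (time:±→running): 1:+→1 4:+→2 … peak 2.

2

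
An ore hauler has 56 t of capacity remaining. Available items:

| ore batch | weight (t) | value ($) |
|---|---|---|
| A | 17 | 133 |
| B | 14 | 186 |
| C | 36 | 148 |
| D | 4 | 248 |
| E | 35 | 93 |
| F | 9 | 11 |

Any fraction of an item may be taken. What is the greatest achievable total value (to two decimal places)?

653.33

Greedy by value/weight ratio, highest first.
Order: D (248/4=62.00) > B (186/14=13.29) > A (133/17=7.82) > C (148/36=4.11) > E (93/35=2.66) > F (11/9=1.22)
Fill: take D (4 @ 248) → take B (14 @ 186) → take A (17 @ 133) → take 21/36 of C → 86.33; 56/56 used.
Total value = 653.33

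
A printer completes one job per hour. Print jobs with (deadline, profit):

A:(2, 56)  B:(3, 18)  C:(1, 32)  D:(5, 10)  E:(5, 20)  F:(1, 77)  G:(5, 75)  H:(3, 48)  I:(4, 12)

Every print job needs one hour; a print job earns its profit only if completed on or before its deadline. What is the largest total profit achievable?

276

Profit order: F=77 G=75 A=56 H=48 C=32 E=20 B=18 I=12 D=10
Assign: F→slot 1, G→slot 5, A→slot 2, H→slot 3, C skipped, E→slot 4, B skipped, I skipped, D skipped.
Slots: [1:F] [2:A] [3:H] [4:E] [5:G]
Profit = 77 + 56 + 48 + 20 + 75 = 276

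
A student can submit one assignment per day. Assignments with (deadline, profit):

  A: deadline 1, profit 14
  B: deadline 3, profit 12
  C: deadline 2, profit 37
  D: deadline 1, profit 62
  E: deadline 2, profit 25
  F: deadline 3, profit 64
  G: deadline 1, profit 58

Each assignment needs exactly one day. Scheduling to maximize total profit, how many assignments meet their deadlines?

Take jobs in profit order; each goes to the latest open slot no later than its deadline.
Profit order: F=64 D=62 G=58 C=37 E=25 A=14 B=12
Assign: F→slot 3, D→slot 1, G skipped, C→slot 2, E skipped, A skipped, B skipped.
Slots: [1:D] [2:C] [3:F]
3 of 7 scheduled.

3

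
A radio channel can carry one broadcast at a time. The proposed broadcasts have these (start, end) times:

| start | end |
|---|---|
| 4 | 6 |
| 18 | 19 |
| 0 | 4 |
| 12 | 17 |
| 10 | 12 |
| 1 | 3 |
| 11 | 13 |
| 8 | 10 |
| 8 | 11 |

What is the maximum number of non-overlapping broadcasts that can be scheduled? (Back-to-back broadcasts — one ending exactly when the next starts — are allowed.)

6

Sort by end time and greedily take each interval whose start is ≥ the last chosen end.
By end time: (1,3), (0,4), (4,6), (8,10), (8,11), (10,12), (11,13), (12,17), (18,19).
Pick (1,3); next start ≥ 3 → (4,6); next start ≥ 6 → (8,10); next start ≥ 10 → (10,12); next start ≥ 12 → (12,17); next start ≥ 17 → (18,19).
Selected 6 broadcasts.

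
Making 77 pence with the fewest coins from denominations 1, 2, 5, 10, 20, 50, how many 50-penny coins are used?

1

Use the largest denomination that fits, subtract, and repeat.
77 − 1×50→27 − 1×20→7 − 1×5→2 − 1×2→0
Count of 50: 1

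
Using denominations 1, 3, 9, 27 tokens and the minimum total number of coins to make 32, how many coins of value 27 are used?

32 = 1×27 + 1×3 + 2×1
Count of 27: 1

1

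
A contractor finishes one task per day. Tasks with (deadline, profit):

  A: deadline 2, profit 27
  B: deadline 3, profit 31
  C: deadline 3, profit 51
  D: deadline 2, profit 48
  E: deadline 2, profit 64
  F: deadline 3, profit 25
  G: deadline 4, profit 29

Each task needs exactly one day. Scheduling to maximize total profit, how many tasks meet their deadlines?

4

By profit: E(d2,64), C(d3,51), D(d2,48), B(d3,31), G(d4,29), A(d2,27), F(d3,25)
E→slot 2; C→slot 3; D→slot 1; B skipped; G→slot 4; A skipped; F skipped.
4 of 7 scheduled.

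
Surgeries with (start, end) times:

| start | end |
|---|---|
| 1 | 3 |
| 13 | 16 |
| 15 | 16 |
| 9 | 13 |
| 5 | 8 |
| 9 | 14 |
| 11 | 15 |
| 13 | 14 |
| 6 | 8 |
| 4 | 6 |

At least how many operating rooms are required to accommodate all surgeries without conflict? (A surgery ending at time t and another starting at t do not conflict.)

The answer is the maximum number of intervals overlapping at any instant.
starts: [1, 4, 5, 6, 9, 9, 11, 13, 13, 15]
ends:   [3, 6, 8, 8, 13, 14, 14, 15, 16, 16]
s1→1 e3→0 s4→1 s5→2 e6→1 s6→2 e8→1 e8→0 s9→1 s9→2 s11→3 e13→2 s13→3 s13→4  — peak 4.

4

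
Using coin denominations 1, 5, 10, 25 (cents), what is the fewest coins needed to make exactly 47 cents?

5

47 = 1×25 + 2×10 + 2×1
Total coins = 1 + 2 + 2 = 5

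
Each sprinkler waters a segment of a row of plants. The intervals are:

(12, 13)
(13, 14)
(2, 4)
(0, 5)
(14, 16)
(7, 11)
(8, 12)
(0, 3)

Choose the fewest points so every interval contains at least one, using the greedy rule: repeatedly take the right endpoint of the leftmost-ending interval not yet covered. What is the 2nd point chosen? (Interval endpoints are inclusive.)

11

By right end: [0,3]  [2,4]  [0,5]  [7,11]  [8,12]  [12,13]  [13,14]  [14,16]
[0,3] uncovered → point at 3; [7,11] uncovered → point at 11; [12,13] uncovered → point at 13; [14,16] uncovered → point at 16.
Points: 3, 11, 13, 16 (4 total).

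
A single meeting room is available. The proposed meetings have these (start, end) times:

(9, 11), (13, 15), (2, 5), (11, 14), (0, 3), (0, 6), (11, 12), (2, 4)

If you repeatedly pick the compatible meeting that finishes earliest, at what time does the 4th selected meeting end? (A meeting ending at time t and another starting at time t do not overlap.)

15

Sorted by end: (0,3)  (2,4)  (2,5)  (0,6)  (9,11)  (11,12)  (11,14)  (13,15)
take (0,3); skip (2,5); take (9,11); take (11,12); take (13,15).
Selected: (0,3) (9,11) (11,12) (13,15)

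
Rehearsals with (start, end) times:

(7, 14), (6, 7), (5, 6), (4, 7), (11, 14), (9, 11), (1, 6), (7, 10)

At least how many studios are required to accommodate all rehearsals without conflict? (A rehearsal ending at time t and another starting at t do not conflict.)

3

Events (time:±→running): 1:+→1 4:+→2 5:+→3 … peak 3.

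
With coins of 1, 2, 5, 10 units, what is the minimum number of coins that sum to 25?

3

Greedy: take as many of the largest coin as possible, then repeat with the remainder.
25 − 2×10→5 − 1×5→0
Total coins = 2 + 1 = 3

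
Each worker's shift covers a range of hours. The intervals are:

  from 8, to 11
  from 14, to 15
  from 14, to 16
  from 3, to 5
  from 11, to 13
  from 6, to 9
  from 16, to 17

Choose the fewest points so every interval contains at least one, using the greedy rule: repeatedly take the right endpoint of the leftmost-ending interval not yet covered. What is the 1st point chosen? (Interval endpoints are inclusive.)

5

Sort by right endpoint; whenever an interval is uncovered, place a point at its right end.
Sorted: [3,5] [6,9] [8,11] [11,13] [14,15] [14,16] [16,17]
{[3,5]} hit by 5; {[6,9],[8,11]} hit by 9; {[11,13]} hit by 13; {[14,15],[14,16]} hit by 15; {[16,17]} hit by 17.
Points: 5, 9, 13, 15, 17 (5 total).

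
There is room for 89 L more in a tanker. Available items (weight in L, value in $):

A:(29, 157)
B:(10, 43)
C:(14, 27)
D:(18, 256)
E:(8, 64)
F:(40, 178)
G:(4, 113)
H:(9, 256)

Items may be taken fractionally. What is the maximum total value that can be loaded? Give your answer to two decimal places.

Sort by value per unit weight and fill in that order.
Order: H (256/9=28.44) > G (113/4=28.25) > D (256/18=14.22) > E (64/8=8.00) > A (157/29=5.41) > F (178/40=4.45) > B (43/10=4.30) > C (27/14=1.93)
Fill: take H (9 @ 256) → take G (4 @ 113) → take D (18 @ 256) → take E (8 @ 64) → take A (29 @ 157) → take 21/40 of F → 93.45; 89/89 used.
Total value = 939.45

939.45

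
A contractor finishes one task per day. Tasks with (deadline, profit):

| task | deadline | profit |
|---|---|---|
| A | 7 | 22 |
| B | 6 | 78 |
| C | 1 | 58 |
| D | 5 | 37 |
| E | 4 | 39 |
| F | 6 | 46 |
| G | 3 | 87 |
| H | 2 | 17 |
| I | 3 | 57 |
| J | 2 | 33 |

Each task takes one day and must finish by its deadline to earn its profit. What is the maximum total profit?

Sort by profit descending; place each in the latest free slot ≤ its deadline.
By profit: G(d3,87), B(d6,78), C(d1,58), I(d3,57), F(d6,46), E(d4,39), D(d5,37), J(d2,33), A(d7,22), H(d2,17)
G→slot 3; B→slot 6; C→slot 1; I→slot 2; F→slot 5; E→slot 4; D skipped; J skipped; A→slot 7; H skipped.
Profit = 58 + 57 + 87 + 39 + 46 + 78 + 22 = 387

387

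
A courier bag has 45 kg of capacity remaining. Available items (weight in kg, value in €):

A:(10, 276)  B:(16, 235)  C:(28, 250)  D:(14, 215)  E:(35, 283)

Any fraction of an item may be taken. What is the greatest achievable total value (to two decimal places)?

Greedy by value/weight ratio, highest first.
Ratios (sorted): A 27.60, D 15.36, B 14.69, C 8.93, E 8.09
take A (10 @ 276); take D (14 @ 215); take B (16 @ 235); take 5/28 of C → 44.64. Capacity used 45/45.
Total value = 770.64

770.64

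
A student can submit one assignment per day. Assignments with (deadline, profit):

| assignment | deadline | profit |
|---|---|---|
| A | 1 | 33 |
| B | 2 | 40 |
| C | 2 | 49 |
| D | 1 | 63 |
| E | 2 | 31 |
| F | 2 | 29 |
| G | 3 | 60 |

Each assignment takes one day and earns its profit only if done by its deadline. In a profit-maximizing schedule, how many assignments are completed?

3

Profit order: D=63 G=60 C=49 B=40 A=33 E=31 F=29
Assign: D→slot 1, G→slot 3, C→slot 2, B skipped, A skipped, E skipped, F skipped.
Slots: [1:D] [2:C] [3:G]
3 of 7 scheduled.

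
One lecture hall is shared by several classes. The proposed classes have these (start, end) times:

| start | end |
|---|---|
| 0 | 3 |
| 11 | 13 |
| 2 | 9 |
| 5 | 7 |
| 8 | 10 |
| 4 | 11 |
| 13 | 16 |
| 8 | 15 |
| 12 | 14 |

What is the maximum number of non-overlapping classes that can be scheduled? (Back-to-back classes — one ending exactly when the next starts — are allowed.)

5

Sort by end time and greedily take each interval whose start is ≥ the last chosen end.
Sorted by end: (0,3)  (5,7)  (2,9)  (8,10)  (4,11)  (11,13)  (12,14)  (8,15)  (13,16)
take (0,3); take (5,7); take (8,10); take (11,13); skip (12,14); take (13,16).
Selected 5 classes.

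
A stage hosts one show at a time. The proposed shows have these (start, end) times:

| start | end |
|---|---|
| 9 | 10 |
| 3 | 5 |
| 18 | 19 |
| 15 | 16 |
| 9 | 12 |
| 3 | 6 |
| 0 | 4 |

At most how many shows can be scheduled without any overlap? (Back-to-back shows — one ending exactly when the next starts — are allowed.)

Greedy by earliest finish: after sorting by end time, pick each interval compatible with the last pick.
By end time: (0,4), (3,5), (3,6), (9,10), (9,12), (15,16), (18,19).
Pick (0,4); next start ≥ 4 → (9,10); next start ≥ 10 → (15,16); next start ≥ 16 → (18,19).
Selected 4 shows.

4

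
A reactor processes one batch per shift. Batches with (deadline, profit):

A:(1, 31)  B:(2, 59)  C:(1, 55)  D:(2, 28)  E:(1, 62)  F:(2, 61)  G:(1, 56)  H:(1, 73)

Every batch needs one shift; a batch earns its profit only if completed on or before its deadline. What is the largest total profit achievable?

134

Take jobs in profit order; each goes to the latest open slot no later than its deadline.
By profit: H(d1,73), E(d1,62), F(d2,61), B(d2,59), G(d1,56), C(d1,55), A(d1,31), D(d2,28)
H→slot 1; E skipped; F→slot 2; B skipped; G skipped; C skipped; A skipped; D skipped.
Profit = 73 + 61 = 134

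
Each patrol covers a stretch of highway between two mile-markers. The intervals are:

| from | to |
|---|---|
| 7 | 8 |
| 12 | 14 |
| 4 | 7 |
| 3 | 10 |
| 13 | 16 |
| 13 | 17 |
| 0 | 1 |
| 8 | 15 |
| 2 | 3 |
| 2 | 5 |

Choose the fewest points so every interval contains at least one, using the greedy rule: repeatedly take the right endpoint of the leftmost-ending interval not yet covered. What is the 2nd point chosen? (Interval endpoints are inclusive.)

3

Sorted: [0,1] [2,3] [2,5] [4,7] [7,8] [3,10] [12,14] [8,15] [13,16] [13,17]
{[0,1]} hit by 1; {[2,3],[2,5]} hit by 3; {[4,7],[7,8],[3,10]} hit by 7; {[12,14],[8,15],[13,16],[13,17]} hit by 14.
Points: 1, 3, 7, 14 (4 total).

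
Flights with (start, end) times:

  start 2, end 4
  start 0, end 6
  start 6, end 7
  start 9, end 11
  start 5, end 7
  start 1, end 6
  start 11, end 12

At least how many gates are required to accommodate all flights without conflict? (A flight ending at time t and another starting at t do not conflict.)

3

The answer is the maximum number of intervals overlapping at any instant.
Events (time:±→running): 0:+→1 1:+→2 2:+→3 … peak 3.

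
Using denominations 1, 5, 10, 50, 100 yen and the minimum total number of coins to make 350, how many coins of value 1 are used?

350 − 3×100→50 − 1×50→0
Count of 1: 0

0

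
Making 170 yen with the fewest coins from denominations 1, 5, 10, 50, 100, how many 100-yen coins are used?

1

Greedy: take as many of the largest coin as possible, then repeat with the remainder.
170 = 1×100 + 1×50 + 2×10
Count of 100: 1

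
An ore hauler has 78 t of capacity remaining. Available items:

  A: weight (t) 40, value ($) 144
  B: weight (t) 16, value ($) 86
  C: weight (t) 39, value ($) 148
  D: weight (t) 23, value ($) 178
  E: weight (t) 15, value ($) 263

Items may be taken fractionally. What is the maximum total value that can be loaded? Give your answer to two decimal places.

Ratios (sorted): E 17.53, D 7.74, B 5.38, C 3.79, A 3.60
take E (15 @ 263); take D (23 @ 178); take B (16 @ 86); take 24/39 of C → 91.08. Capacity used 78/78.
Total value = 618.08

618.08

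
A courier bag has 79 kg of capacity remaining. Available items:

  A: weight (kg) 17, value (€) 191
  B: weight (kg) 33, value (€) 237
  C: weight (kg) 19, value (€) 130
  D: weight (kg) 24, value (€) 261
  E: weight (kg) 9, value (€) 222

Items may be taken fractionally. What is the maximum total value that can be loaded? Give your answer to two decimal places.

882.27

Order: E (222/9=24.67) > A (191/17=11.24) > D (261/24=10.88) > B (237/33=7.18) > C (130/19=6.84)
Fill: take E (9 @ 222) → take A (17 @ 191) → take D (24 @ 261) → take 29/33 of B → 208.27; 79/79 used.
Total value = 882.27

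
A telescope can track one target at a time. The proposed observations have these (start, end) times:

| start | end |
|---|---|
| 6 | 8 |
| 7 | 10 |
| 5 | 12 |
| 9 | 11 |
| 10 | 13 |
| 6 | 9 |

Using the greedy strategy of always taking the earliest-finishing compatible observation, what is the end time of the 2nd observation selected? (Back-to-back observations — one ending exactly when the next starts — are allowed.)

11

Order by finish time; keep every interval that doesn't clash with the previous kept one.
Sorted by end: (6,8)  (6,9)  (7,10)  (9,11)  (5,12)  (10,13)
take (6,8); take (9,11).
Selected: (6,8) (9,11)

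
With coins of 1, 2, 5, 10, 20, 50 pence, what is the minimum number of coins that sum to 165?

165 = 3×50 + 1×10 + 1×5
Total coins = 3 + 1 + 1 = 5

5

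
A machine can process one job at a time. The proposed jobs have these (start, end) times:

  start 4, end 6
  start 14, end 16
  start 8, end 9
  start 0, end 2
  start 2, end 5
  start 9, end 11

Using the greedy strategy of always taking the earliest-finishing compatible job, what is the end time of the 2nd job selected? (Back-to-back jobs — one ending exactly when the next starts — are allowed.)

5

Sorted by end: (0,2)  (2,5)  (4,6)  (8,9)  (9,11)  (14,16)
take (0,2); take (2,5); skip (4,6); take (8,9); take (9,11); take (14,16).
Selected: (0,2) (2,5) (8,9) (9,11) (14,16)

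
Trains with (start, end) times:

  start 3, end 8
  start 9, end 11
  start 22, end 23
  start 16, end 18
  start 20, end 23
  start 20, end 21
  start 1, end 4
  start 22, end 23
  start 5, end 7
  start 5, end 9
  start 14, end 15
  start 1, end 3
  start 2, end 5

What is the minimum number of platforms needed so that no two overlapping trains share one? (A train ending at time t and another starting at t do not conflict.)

3

Events (time:±→running): 1:+→1 1:+→2 2:+→3 … peak 3.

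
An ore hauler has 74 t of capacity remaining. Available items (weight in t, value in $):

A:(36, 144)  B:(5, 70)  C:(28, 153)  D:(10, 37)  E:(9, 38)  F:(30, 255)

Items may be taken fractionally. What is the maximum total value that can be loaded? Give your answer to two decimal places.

524.00

Greedy by value/weight ratio, highest first.
Order: B (70/5=14.00) > F (255/30=8.50) > C (153/28=5.46) > E (38/9=4.22) > A (144/36=4.00) > D (37/10=3.70)
Fill: take B (5 @ 70) → take F (30 @ 255) → take C (28 @ 153) → take E (9 @ 38) → take 2/36 of A → 8.00; 74/74 used.
Total value = 524.00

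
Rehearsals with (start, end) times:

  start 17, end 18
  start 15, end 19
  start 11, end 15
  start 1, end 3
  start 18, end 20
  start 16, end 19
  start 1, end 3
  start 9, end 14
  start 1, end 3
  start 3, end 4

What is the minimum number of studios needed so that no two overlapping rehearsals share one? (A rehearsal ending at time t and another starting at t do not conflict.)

3

Events (time:±→running): 1:+→1 1:+→2 1:+→3 … peak 3.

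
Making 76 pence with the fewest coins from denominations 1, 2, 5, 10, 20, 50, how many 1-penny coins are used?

1

76 = 1×50 + 1×20 + 1×5 + 1×1
Count of 1: 1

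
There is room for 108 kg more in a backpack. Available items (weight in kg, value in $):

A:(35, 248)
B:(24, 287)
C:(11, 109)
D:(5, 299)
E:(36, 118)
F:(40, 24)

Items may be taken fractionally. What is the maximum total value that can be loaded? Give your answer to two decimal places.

1051.17

Sort by value per unit weight and fill in that order.
Order: D (299/5=59.80) > B (287/24=11.96) > C (109/11=9.91) > A (248/35=7.09) > E (118/36=3.28) > F (24/40=0.60)
Fill: take D (5 @ 299) → take B (24 @ 287) → take C (11 @ 109) → take A (35 @ 248) → take 33/36 of E → 108.17; 108/108 used.
Total value = 1051.17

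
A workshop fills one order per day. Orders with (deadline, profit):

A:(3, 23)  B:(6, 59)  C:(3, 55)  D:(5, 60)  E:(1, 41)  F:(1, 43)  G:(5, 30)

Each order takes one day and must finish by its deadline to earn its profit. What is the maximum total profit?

270

Take jobs in profit order; each goes to the latest open slot no later than its deadline.
By profit: D(d5,60), B(d6,59), C(d3,55), F(d1,43), E(d1,41), G(d5,30), A(d3,23)
D→slot 5; B→slot 6; C→slot 3; F→slot 1; E skipped; G→slot 4; A→slot 2.
Profit = 43 + 23 + 55 + 30 + 60 + 59 = 270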